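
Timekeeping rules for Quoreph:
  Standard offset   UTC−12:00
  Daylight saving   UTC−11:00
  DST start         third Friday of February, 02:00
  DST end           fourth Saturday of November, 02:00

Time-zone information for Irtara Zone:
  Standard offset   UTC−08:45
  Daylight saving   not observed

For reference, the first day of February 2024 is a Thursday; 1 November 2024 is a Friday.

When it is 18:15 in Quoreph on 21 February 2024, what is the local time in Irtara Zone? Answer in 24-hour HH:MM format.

1 February 2024 is a Thursday, so the first Friday is February 2 and the third is February 16.
1 November 2024 is a Friday, so the first Saturday is November 2 and the fourth is November 23.
21 February 2024 falls between 16 February and 23 November, so daylight saving is in effect and Quoreph is at UTC−11:00.
18:15 Quoreph + 11h = 05:15 UTC (rolling into the next day, 22 February 2024).
Irtara Zone stays on UTC−08:45 all year.
05:15 UTC − 8h45m = 20:30 Irtara Zone (rolling into the previous day, 21 February 2024).

20:30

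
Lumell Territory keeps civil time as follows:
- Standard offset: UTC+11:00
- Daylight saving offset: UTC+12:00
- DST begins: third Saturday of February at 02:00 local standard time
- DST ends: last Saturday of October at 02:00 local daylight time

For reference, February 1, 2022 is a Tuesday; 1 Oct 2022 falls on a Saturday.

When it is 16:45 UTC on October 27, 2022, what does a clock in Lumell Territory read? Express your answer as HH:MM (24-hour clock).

04:45

1 February 2022 is a Tuesday, so the first Saturday is February 5 and the third is February 19.
1 October 2022 is a Saturday, so Saturdays fall on 1, 8, 15, 22, 29; the last is October 29.
At the standard offset (UTC+11:00), 16:45 UTC + 11h = 03:45 Lumell Territory standard time (rolling into the next day, 28 October 2022).
Daylight saving runs 19 February – 29 October; the standard-time date in Lumell Territory, October 28, 2022, is inside that window, so Lumell Territory is at UTC+12:00.
16:45 UTC + 12h = 04:45 local (rolling into the next day, 28 October 2022).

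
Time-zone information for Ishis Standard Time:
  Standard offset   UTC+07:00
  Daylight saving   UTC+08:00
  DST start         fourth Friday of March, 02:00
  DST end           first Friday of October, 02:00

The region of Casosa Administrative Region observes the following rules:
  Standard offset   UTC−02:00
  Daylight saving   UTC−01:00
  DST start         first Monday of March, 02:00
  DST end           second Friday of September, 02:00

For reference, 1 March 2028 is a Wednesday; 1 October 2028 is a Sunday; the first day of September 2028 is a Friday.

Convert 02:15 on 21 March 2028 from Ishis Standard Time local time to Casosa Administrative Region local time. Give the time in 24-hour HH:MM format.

18:15

1 March 2028 is a Wednesday, so the first Friday is March 3 and the fourth is March 24.
1 October 2028 is a Sunday, so the first Friday is October 6.
21 March 2028 does not fall between 24 March and 6 October, so daylight saving is not in effect and Ishis Standard Time is at UTC+07:00.
02:15 Ishis Standard Time − 7h = 19:15 UTC (rolling into the previous day, 20 March 2028).
1 March 2028 is a Wednesday, so the first Monday is March 6.
1 September 2028 is a Friday, so the first Friday is September 1 and the second is September 8.
At the standard offset (UTC−02:00), 19:15 UTC − 2h = 17:15 Casosa Administrative Region standard time.
The standard-time date in Casosa Administrative Region, 20 March 2028, lies within the daylight-saving period (6 March – 8 September), so Casosa Administrative Region is on daylight time, UTC−01:00.
19:15 UTC − 1h = 18:15 Casosa Administrative Region.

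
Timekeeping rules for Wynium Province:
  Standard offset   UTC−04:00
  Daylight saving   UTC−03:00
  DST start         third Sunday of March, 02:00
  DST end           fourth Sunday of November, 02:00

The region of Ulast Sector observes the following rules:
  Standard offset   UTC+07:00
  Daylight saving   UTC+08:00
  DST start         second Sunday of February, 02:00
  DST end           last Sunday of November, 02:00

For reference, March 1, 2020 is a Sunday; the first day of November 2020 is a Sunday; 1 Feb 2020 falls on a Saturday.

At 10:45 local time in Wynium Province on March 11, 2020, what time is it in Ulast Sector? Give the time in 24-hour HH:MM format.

22:45

1 March 2020 is a Sunday, so the first Sunday is March 1 and the third is March 15.
1 November 2020 is a Sunday, so the first Sunday is November 1 and the fourth is November 22.
March 11, 2020 is outside the daylight-saving period (15 March – 22 November), so Wynium Province is on standard time, UTC−04:00.
10:45 Wynium Province + 4h = 14:45 UTC.
1 February 2020 is a Saturday, so the first Sunday is February 2 and the second is February 9.
1 November 2020 is a Sunday, so Sundays fall on 1, 8, 15, 22, 29; the last is November 29.
At the standard offset (UTC+07:00), 14:45 UTC + 7h = 21:45 Ulast Sector standard time.
The standard-time date in Ulast Sector, March 11, 2020, lies within the daylight-saving period (9 February – 29 November), so Ulast Sector is on daylight time, UTC+08:00.
14:45 UTC + 8h = 22:45 Ulast Sector.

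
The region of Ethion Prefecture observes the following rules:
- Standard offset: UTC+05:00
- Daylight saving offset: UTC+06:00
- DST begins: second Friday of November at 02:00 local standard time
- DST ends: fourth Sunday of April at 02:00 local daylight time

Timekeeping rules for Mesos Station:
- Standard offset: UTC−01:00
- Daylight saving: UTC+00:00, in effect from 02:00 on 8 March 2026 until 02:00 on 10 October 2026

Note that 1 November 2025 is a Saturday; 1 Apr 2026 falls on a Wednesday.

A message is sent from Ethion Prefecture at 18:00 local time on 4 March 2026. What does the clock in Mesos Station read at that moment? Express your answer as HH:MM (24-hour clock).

1 November 2025 is a Saturday, so the first Friday is November 7 and the second is November 14.
1 April 2026 is a Wednesday, so the first Sunday is April 5 and the fourth is April 26.
4 March 2026 falls between 14 November 2025 and 26 April 2026, so daylight saving is in effect and Ethion Prefecture is at UTC+06:00.
18:00 Ethion Prefecture − 6h = 12:00 UTC.
At the standard offset (UTC−01:00), 12:00 UTC − 1h = 11:00 Mesos Station standard time.
The standard-time date in Mesos Station, 4 March 2026, does not fall between 8 March and 10 October, so daylight saving is not in effect and Mesos Station is at UTC−01:00.
12:00 UTC − 1h = 11:00 Mesos Station.

11:00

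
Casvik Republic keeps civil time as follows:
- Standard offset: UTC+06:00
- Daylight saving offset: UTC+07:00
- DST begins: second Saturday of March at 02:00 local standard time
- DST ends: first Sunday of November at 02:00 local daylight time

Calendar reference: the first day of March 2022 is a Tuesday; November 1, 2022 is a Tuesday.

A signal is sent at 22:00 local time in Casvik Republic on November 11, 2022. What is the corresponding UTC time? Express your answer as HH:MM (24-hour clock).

16:00

1 March 2022 is a Tuesday, so the first Saturday is March 5 and the second is March 12.
1 November 2022 is a Tuesday, so the first Sunday is November 6.
November 11, 2022 is outside the daylight-saving period (12 March – 6 November), so Casvik Republic is on standard time, UTC+06:00.
22:00 local − 6h = 16:00 UTC.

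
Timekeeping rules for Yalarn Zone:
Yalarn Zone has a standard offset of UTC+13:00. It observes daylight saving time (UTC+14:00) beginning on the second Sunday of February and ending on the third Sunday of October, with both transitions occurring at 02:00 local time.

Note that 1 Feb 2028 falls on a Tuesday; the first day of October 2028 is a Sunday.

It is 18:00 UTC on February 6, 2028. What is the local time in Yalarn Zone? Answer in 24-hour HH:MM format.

1 February 2028 is a Tuesday, so the first Sunday is February 6 and the second is February 13.
1 October 2028 is a Sunday, so the first Sunday is October 1 and the third is October 15.
At the standard offset (UTC+13:00), 18:00 UTC + 13h = 07:00 Yalarn Zone standard time (rolling into the next day, 7 February 2028).
Daylight saving runs 13 February – 15 October; the standard-time date in Yalarn Zone, February 7, 2028, is outside that window, so Yalarn Zone is on standard time at UTC+13:00.
18:00 UTC + 13h = 07:00 local (rolling into the next day, 7 February 2028).

07:00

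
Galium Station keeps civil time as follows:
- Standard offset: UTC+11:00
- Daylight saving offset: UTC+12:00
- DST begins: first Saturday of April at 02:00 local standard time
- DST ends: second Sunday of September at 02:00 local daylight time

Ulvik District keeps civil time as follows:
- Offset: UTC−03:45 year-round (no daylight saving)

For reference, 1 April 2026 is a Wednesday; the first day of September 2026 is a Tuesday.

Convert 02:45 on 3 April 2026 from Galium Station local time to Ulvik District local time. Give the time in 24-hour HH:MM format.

1 April 2026 is a Wednesday, so the first Saturday is April 4.
1 September 2026 is a Tuesday, so the first Sunday is September 6 and the second is September 13.
3 April 2026 does not fall between 4 April and 13 September, so daylight saving is not in effect and Galium Station is at UTC+11:00.
02:45 Galium Station − 11h = 15:45 UTC (rolling into the previous day, 2 April 2026).
Ulvik District has no daylight saving, so its offset is UTC−03:45 year-round.
15:45 UTC − 3h45m = 12:00 Ulvik District.

12:00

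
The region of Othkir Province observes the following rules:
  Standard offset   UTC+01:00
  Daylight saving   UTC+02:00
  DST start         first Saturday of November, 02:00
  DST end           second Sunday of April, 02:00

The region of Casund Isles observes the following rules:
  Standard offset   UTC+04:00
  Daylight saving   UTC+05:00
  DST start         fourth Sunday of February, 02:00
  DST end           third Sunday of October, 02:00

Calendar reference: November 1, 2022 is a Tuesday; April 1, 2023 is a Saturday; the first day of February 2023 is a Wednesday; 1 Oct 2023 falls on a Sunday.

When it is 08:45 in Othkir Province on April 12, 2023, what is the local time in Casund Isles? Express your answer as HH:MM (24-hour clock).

12:45

1 November 2022 is a Tuesday, so the first Saturday is November 5.
1 April 2023 is a Saturday, so the first Sunday is April 2 and the second is April 9.
Daylight saving runs 5 November 2022 – 9 April 2023; April 12, 2023 is outside that window, so Othkir Province is on standard time at UTC+01:00.
08:45 Othkir Province − 1h = 07:45 UTC.
1 February 2023 is a Wednesday, so the first Sunday is February 5 and the fourth is February 26.
1 October 2023 is a Sunday, so the first Sunday is October 1 and the third is October 15.
At the standard offset (UTC+04:00), 07:45 UTC + 4h = 11:45 Casund Isles standard time.
Daylight saving runs 26 February – 15 October; the standard-time date in Casund Isles, April 12, 2023, is inside that window, so Casund Isles is at UTC+05:00.
07:45 UTC + 5h = 12:45 Casund Isles.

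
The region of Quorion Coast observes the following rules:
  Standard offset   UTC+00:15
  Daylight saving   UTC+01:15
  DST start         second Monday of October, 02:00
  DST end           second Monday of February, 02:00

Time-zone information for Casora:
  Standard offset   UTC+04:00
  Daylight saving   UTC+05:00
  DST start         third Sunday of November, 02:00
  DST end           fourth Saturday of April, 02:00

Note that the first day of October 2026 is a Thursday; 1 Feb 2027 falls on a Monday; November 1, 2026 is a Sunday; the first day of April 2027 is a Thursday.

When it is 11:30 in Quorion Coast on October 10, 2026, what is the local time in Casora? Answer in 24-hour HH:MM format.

15:15

1 October 2026 is a Thursday, so the first Monday is October 5 and the second is October 12.
1 February 2027 is a Monday, so the first Monday is February 1 and the second is February 8.
Daylight saving runs 12 October 2026 – 8 February 2027; October 10, 2026 is outside that window, so Quorion Coast is on standard time at UTC+00:15.
11:30 Quorion Coast − 0h15m = 11:15 UTC.
1 November 2026 is a Sunday, so the first Sunday is November 1 and the third is November 15.
1 April 2027 is a Thursday, so the first Saturday is April 3 and the fourth is April 24.
At the standard offset (UTC+04:00), 11:15 UTC + 4h = 15:15 Casora standard time.
Daylight saving runs 15 November 2026 – 24 April 2027; the standard-time date in Casora, October 10, 2026, is outside that window, so Casora is on standard time at UTC+04:00.
11:15 UTC + 4h = 15:15 Casora.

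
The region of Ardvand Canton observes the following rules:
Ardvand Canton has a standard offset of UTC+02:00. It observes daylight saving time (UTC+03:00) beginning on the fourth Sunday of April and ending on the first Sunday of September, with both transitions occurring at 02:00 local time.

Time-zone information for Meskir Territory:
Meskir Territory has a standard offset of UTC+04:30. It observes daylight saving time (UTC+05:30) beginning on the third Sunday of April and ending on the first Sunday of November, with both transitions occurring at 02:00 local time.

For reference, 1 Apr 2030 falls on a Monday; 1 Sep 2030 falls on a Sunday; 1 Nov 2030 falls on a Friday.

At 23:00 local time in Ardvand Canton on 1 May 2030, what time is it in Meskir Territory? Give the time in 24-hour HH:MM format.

01:30

1 April 2030 is a Monday, so the first Sunday is April 7 and the fourth is April 28.
1 September 2030 is a Sunday, so the first Sunday is September 1.
Daylight saving runs 28 April – 1 September; 1 May 2030 is inside that window, so Ardvand Canton is at UTC+03:00.
23:00 Ardvand Canton − 3h = 20:00 UTC.
1 April 2030 is a Monday, so the first Sunday is April 7 and the third is April 21.
1 November 2030 is a Friday, so the first Sunday is November 3.
At the standard offset (UTC+04:30), 20:00 UTC + 4h30m = 00:30 Meskir Territory standard time (rolling into the next day, 2 May 2030).
The standard-time date in Meskir Territory, 2 May 2030, lies within the daylight-saving period (21 April – 3 November), so Meskir Territory is on daylight time, UTC+05:30.
20:00 UTC + 5h30m = 01:30 Meskir Territory (rolling into the next day, 2 May 2030).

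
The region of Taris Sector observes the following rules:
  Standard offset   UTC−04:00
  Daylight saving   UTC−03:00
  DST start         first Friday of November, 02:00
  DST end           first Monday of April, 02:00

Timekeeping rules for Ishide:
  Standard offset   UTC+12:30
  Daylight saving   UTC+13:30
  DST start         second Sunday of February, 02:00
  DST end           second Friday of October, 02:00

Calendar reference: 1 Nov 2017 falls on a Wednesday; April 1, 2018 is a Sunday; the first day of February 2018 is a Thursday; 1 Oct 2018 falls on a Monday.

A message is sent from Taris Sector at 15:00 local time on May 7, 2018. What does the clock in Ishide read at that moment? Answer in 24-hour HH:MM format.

08:30

1 November 2017 is a Wednesday, so the first Friday is November 3.
1 April 2018 is a Sunday, so the first Monday is April 2.
May 7, 2018 is outside the daylight-saving period (3 November 2017 – 2 April 2018), so Taris Sector is on standard time, UTC−04:00.
15:00 Taris Sector + 4h = 19:00 UTC.
1 February 2018 is a Thursday, so the first Sunday is February 4 and the second is February 11.
1 October 2018 is a Monday, so the first Friday is October 5 and the second is October 12.
At the standard offset (UTC+12:30), 19:00 UTC + 12h30m = 07:30 Ishide standard time (rolling into the next day, 8 May 2018).
The standard-time date in Ishide, May 8, 2018, falls between 11 February and 12 October, so daylight saving is in effect and Ishide is at UTC+13:30.
19:00 UTC + 13h30m = 08:30 Ishide (rolling into the next day, 8 May 2018).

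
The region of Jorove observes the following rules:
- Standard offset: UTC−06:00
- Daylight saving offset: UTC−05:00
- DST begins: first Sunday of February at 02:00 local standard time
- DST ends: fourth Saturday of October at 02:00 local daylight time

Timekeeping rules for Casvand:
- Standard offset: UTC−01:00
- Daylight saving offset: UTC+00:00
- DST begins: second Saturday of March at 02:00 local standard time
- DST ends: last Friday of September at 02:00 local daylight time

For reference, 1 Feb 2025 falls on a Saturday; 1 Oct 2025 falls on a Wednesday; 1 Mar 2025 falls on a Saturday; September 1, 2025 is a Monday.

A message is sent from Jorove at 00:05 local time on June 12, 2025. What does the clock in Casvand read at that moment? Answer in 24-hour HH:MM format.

1 February 2025 is a Saturday, so the first Sunday is February 2.
1 October 2025 is a Wednesday, so the first Saturday is October 4 and the fourth is October 25.
June 12, 2025 falls between 2 February and 25 October, so daylight saving is in effect and Jorove is at UTC−05:00.
00:05 Jorove + 5h = 05:05 UTC.
1 March 2025 is a Saturday, so the first Saturday is March 1 and the second is March 8.
1 September 2025 is a Monday, so Fridays fall on 5, 12, 19, 26; the last is September 26.
At the standard offset (UTC−01:00), 05:05 UTC − 1h = 04:05 Casvand standard time.
The standard-time date in Casvand, June 12, 2025, falls between 8 March and 26 September, so daylight saving is in effect and Casvand is at UTC+00:00.
05:05 UTC + 0h = 05:05 Casvand.

05:05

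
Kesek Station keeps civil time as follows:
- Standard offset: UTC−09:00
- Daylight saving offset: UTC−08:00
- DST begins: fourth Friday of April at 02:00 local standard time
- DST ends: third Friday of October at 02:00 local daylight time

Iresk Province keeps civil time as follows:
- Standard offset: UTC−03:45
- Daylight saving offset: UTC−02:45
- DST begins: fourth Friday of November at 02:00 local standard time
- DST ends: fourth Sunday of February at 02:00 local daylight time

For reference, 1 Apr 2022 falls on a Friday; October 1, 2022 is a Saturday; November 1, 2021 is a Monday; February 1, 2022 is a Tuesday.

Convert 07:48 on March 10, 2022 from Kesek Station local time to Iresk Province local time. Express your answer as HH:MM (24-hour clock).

13:03

1 April 2022 is a Friday, so the first Friday is April 1 and the fourth is April 22.
1 October 2022 is a Saturday, so the first Friday is October 7 and the third is October 21.
March 10, 2022 is outside the daylight-saving period (22 April – 21 October), so Kesek Station is on standard time, UTC−09:00.
07:48 Kesek Station + 9h = 16:48 UTC.
1 November 2021 is a Monday, so the first Friday is November 5 and the fourth is November 26.
1 February 2022 is a Tuesday, so the first Sunday is February 6 and the fourth is February 27.
At the standard offset (UTC−03:45), 16:48 UTC − 3h45m = 13:03 Iresk Province standard time.
The standard-time date in Iresk Province, March 10, 2022, does not fall between 26 November 2021 and 27 February 2022, so daylight saving is not in effect and Iresk Province is at UTC−03:45.
16:48 UTC − 3h45m = 13:03 Iresk Province.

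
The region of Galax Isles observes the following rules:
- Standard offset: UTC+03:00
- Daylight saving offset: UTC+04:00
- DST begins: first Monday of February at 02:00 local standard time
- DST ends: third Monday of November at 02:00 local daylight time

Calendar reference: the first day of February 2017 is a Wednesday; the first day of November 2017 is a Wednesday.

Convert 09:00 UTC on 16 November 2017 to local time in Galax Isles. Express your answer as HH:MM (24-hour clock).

13:00

1 February 2017 is a Wednesday, so the first Monday is February 6.
1 November 2017 is a Wednesday, so the first Monday is November 6 and the third is November 20.
At the standard offset (UTC+03:00), 09:00 UTC + 3h = 12:00 Galax Isles standard time.
Daylight saving runs 6 February – 20 November; the standard-time date in Galax Isles, 16 November 2017, is inside that window, so Galax Isles is at UTC+04:00.
09:00 UTC + 4h = 13:00 local.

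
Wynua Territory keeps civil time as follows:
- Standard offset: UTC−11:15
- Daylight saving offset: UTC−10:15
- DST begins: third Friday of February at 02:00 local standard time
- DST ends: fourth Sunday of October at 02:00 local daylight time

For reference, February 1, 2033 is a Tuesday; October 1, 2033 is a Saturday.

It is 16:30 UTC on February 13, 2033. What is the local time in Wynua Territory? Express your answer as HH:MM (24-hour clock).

05:15

1 February 2033 is a Tuesday, so the first Friday is February 4 and the third is February 18.
1 October 2033 is a Saturday, so the first Sunday is October 2 and the fourth is October 23.
At the standard offset (UTC−11:15), 16:30 UTC − 11h15m = 05:15 Wynua Territory standard time.
The standard-time date in Wynua Territory, February 13, 2033, does not fall between 18 February and 23 October, so daylight saving is not in effect and Wynua Territory is at UTC−11:15.
16:30 UTC − 11h15m = 05:15 local.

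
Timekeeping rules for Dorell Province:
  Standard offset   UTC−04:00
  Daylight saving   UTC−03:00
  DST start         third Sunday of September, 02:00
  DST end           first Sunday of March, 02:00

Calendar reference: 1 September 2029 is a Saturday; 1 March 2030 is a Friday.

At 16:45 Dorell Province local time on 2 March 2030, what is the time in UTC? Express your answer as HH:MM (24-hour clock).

1 September 2029 is a Saturday, so the first Sunday is September 2 and the third is September 16.
1 March 2030 is a Friday, so the first Sunday is March 3.
2 March 2030 falls between 16 September 2029 and 3 March 2030, so daylight saving is in effect and Dorell Province is at UTC−03:00.
16:45 local + 3h = 19:45 UTC.

19:45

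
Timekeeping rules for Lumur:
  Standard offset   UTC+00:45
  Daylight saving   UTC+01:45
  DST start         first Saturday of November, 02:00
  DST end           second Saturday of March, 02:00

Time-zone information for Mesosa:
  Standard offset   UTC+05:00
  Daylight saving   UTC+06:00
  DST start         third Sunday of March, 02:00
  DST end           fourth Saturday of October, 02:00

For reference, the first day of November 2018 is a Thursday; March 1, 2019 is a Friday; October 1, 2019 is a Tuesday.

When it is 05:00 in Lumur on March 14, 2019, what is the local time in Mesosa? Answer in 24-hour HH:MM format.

09:15

1 November 2018 is a Thursday, so the first Saturday is November 3.
1 March 2019 is a Friday, so the first Saturday is March 2 and the second is March 9.
March 14, 2019 is outside the daylight-saving period (3 November 2018 – 9 March 2019), so Lumur is on standard time, UTC+00:45.
05:00 Lumur − 0h45m = 04:15 UTC.
1 March 2019 is a Friday, so the first Sunday is March 3 and the third is March 17.
1 October 2019 is a Tuesday, so the first Saturday is October 5 and the fourth is October 26.
At the standard offset (UTC+05:00), 04:15 UTC + 5h = 09:15 Mesosa standard time.
The standard-time date in Mesosa, March 14, 2019, is outside the daylight-saving period (17 March – 26 October), so Mesosa is on standard time, UTC+05:00.
04:15 UTC + 5h = 09:15 Mesosa.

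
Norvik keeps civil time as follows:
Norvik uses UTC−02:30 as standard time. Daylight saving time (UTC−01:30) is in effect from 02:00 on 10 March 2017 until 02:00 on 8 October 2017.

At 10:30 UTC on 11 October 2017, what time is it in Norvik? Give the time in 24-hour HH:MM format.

08:00

At the standard offset (UTC−02:30), 10:30 UTC − 2h30m = 08:00 Norvik standard time.
The standard-time date in Norvik, 11 October 2017, is outside the daylight-saving period (10 March – 8 October), so Norvik is on standard time, UTC−02:30.
10:30 UTC − 2h30m = 08:00 local.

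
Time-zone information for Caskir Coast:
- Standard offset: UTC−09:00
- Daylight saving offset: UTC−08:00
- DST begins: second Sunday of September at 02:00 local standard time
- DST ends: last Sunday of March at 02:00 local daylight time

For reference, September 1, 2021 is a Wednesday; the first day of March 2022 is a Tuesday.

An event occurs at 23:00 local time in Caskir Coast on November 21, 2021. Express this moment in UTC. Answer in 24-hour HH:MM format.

1 September 2021 is a Wednesday, so the first Sunday is September 5 and the second is September 12.
1 March 2022 is a Tuesday, so Sundays fall on 6, 13, 20, 27; the last is March 27.
November 21, 2021 falls between 12 September 2021 and 27 March 2022, so daylight saving is in effect and Caskir Coast is at UTC−08:00.
23:00 local + 8h = 07:00 UTC (rolling into the next day, 22 November 2021).

07:00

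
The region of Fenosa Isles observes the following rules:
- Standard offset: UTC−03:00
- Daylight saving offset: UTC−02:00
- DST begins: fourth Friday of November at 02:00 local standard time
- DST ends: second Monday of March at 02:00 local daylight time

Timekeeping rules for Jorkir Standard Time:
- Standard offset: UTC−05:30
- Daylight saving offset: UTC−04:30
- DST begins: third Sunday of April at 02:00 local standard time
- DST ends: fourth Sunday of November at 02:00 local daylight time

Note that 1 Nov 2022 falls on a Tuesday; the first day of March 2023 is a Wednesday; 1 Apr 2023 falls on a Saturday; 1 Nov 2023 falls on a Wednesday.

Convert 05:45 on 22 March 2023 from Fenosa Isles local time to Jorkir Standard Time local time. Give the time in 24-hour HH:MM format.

1 November 2022 is a Tuesday, so the first Friday is November 4 and the fourth is November 25.
1 March 2023 is a Wednesday, so the first Monday is March 6 and the second is March 13.
22 March 2023 does not fall between 25 November 2022 and 13 March 2023, so daylight saving is not in effect and Fenosa Isles is at UTC−03:00.
05:45 Fenosa Isles + 3h = 08:45 UTC.
1 April 2023 is a Saturday, so the first Sunday is April 2 and the third is April 16.
1 November 2023 is a Wednesday, so the first Sunday is November 5 and the fourth is November 26.
At the standard offset (UTC−05:30), 08:45 UTC − 5h30m = 03:15 Jorkir Standard Time standard time.
Daylight saving runs 16 April – 26 November; the standard-time date in Jorkir Standard Time, 22 March 2023, is outside that window, so Jorkir Standard Time is on standard time at UTC−05:30.
08:45 UTC − 5h30m = 03:15 Jorkir Standard Time.

03:15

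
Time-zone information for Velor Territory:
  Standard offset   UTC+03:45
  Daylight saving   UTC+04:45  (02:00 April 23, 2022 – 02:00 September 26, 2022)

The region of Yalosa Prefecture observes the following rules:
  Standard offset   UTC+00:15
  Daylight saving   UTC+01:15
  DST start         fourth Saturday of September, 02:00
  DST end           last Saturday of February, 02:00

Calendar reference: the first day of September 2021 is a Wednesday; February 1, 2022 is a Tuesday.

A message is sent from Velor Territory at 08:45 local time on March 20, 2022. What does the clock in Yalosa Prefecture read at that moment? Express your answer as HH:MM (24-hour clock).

Daylight saving runs 23 April – 26 September; March 20, 2022 is outside that window, so Velor Territory is on standard time at UTC+03:45.
08:45 Velor Territory − 3h45m = 05:00 UTC.
1 September 2021 is a Wednesday, so the first Saturday is September 4 and the fourth is September 25.
1 February 2022 is a Tuesday, so Saturdays fall on 5, 12, 19, 26; the last is February 26.
At the standard offset (UTC+00:15), 05:00 UTC + 0h15m = 05:15 Yalosa Prefecture standard time.
The standard-time date in Yalosa Prefecture, March 20, 2022, is outside the daylight-saving period (25 September 2021 – 26 February 2022), so Yalosa Prefecture is on standard time, UTC+00:15.
05:00 UTC + 0h15m = 05:15 Yalosa Prefecture.

05:15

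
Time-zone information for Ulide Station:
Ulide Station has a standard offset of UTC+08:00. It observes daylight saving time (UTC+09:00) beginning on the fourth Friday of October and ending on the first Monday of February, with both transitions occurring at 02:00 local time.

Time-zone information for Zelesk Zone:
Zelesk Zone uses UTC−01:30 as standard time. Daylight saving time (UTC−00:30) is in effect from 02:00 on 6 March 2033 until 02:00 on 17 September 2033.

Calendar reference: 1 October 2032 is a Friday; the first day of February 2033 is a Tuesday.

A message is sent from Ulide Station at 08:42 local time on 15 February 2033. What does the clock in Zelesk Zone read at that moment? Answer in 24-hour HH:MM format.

1 October 2032 is a Friday, so the first Friday is October 1 and the fourth is October 22.
1 February 2033 is a Tuesday, so the first Monday is February 7.
15 February 2033 is outside the daylight-saving period (22 October 2032 – 7 February 2033), so Ulide Station is on standard time, UTC+08:00.
08:42 Ulide Station − 8h = 00:42 UTC.
At the standard offset (UTC−01:30), 00:42 UTC − 1h30m = 23:12 Zelesk Zone standard time (rolling into the previous day, 14 February 2033).
Daylight saving runs 6 March – 17 September; the standard-time date in Zelesk Zone, 14 February 2033, is outside that window, so Zelesk Zone is on standard time at UTC−01:30.
00:42 UTC − 1h30m = 23:12 Zelesk Zone (rolling into the previous day, 14 February 2033).

23:12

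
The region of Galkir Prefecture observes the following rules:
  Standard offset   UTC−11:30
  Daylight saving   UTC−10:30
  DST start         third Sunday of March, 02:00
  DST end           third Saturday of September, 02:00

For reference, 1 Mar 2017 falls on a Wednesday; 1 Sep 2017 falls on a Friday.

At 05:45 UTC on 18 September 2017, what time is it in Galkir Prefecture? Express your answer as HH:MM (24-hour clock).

1 March 2017 is a Wednesday, so the first Sunday is March 5 and the third is March 19.
1 September 2017 is a Friday, so the first Saturday is September 2 and the third is September 16.
At the standard offset (UTC−11:30), 05:45 UTC − 11h30m = 18:15 Galkir Prefecture standard time (rolling into the previous day, 17 September 2017).
Daylight saving runs 19 March – 16 September; the standard-time date in Galkir Prefecture, 17 September 2017, is outside that window, so Galkir Prefecture is on standard time at UTC−11:30.
05:45 UTC − 11h30m = 18:15 local (rolling into the previous day, 17 September 2017).

18:15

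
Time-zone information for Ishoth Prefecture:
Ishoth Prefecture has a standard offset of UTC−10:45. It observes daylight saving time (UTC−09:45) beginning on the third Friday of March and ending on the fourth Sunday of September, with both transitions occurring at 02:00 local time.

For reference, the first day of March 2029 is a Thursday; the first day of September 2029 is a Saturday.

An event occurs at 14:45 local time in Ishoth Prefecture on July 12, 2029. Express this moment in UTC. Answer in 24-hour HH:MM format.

1 March 2029 is a Thursday, so the first Friday is March 2 and the third is March 16.
1 September 2029 is a Saturday, so the first Sunday is September 2 and the fourth is September 23.
Daylight saving runs 16 March – 23 September; July 12, 2029 is inside that window, so Ishoth Prefecture is at UTC−09:45.
14:45 local + 9h45m = 00:30 UTC (rolling into the next day, 13 July 2029).

00:30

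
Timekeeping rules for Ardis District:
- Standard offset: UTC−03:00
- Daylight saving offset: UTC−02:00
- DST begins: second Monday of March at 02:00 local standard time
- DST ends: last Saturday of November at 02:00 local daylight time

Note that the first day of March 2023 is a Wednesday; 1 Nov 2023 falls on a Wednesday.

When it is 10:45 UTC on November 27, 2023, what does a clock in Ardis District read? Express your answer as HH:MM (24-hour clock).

07:45

1 March 2023 is a Wednesday, so the first Monday is March 6 and the second is March 13.
1 November 2023 is a Wednesday, so Saturdays fall on 4, 11, 18, 25; the last is November 25.
At the standard offset (UTC−03:00), 10:45 UTC − 3h = 07:45 Ardis District standard time.
The standard-time date in Ardis District, November 27, 2023, does not fall between 13 March and 25 November, so daylight saving is not in effect and Ardis District is at UTC−03:00.
10:45 UTC − 3h = 07:45 local.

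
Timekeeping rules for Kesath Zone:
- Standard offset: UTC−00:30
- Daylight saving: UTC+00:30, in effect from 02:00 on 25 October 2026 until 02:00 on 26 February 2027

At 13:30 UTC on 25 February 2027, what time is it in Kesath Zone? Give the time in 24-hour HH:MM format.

At the standard offset (UTC−00:30), 13:30 UTC − 0h30m = 13:00 Kesath Zone standard time.
The standard-time date in Kesath Zone, 25 February 2027, falls between 25 October 2026 and 26 February 2027, so daylight saving is in effect and Kesath Zone is at UTC+00:30.
13:30 UTC + 0h30m = 14:00 local.

14:00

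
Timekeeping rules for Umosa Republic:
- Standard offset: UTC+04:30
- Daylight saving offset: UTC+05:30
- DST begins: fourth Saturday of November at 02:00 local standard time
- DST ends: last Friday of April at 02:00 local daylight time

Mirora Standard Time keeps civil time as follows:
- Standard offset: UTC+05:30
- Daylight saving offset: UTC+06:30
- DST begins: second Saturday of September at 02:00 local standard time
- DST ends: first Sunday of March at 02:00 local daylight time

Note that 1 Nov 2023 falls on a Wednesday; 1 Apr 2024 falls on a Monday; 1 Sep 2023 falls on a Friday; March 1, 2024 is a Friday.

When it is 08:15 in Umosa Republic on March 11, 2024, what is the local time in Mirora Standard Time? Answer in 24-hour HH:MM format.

08:15

1 November 2023 is a Wednesday, so the first Saturday is November 4 and the fourth is November 25.
1 April 2024 is a Monday, so Fridays fall on 5, 12, 19, 26; the last is April 26.
March 11, 2024 lies within the daylight-saving period (25 November 2023 – 26 April 2024), so Umosa Republic is on daylight time, UTC+05:30.
08:15 Umosa Republic − 5h30m = 02:45 UTC.
1 September 2023 is a Friday, so the first Saturday is September 2 and the second is September 9.
1 March 2024 is a Friday, so the first Sunday is March 3.
At the standard offset (UTC+05:30), 02:45 UTC + 5h30m = 08:15 Mirora Standard Time standard time.
The standard-time date in Mirora Standard Time, March 11, 2024, does not fall between 9 September 2023 and 3 March 2024, so daylight saving is not in effect and Mirora Standard Time is at UTC+05:30.
02:45 UTC + 5h30m = 08:15 Mirora Standard Time.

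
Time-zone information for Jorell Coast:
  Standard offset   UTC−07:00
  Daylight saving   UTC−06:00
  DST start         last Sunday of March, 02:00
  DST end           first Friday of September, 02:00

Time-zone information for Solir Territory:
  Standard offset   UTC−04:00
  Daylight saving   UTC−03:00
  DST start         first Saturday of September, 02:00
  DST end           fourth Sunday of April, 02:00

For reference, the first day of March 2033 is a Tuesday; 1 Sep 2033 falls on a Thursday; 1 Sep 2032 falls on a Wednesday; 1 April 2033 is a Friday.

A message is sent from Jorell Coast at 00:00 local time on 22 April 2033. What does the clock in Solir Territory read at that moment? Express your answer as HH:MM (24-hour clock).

1 March 2033 is a Tuesday, so Sundays fall on 6, 13, 20, 27; the last is March 27.
1 September 2033 is a Thursday, so the first Friday is September 2.
22 April 2033 falls between 27 March and 2 September, so daylight saving is in effect and Jorell Coast is at UTC−06:00.
00:00 Jorell Coast + 6h = 06:00 UTC.
1 September 2032 is a Wednesday, so the first Saturday is September 4.
1 April 2033 is a Friday, so the first Sunday is April 3 and the fourth is April 24.
At the standard offset (UTC−04:00), 06:00 UTC − 4h = 02:00 Solir Territory standard time.
The standard-time date in Solir Territory, 22 April 2033, lies within the daylight-saving period (4 September 2032 – 24 April 2033), so Solir Territory is on daylight time, UTC−03:00.
06:00 UTC − 3h = 03:00 Solir Territory.

03:00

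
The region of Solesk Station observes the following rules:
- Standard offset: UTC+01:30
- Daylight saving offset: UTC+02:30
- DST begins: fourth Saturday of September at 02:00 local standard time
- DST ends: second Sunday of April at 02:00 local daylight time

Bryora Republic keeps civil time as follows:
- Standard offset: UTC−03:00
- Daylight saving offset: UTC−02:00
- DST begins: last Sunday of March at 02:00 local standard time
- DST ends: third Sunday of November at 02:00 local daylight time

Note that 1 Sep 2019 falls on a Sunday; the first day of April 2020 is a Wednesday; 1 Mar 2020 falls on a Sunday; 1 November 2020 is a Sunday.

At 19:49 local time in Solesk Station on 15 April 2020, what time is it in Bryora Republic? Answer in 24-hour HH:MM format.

1 September 2019 is a Sunday, so the first Saturday is September 7 and the fourth is September 28.
1 April 2020 is a Wednesday, so the first Sunday is April 5 and the second is April 12.
15 April 2020 is outside the daylight-saving period (28 September 2019 – 12 April 2020), so Solesk Station is on standard time, UTC+01:30.
19:49 Solesk Station − 1h30m = 18:19 UTC.
1 March 2020 is a Sunday, so Sundays fall on 1, 8, 15, 22, 29; the last is March 29.
1 November 2020 is a Sunday, so the first Sunday is November 1 and the third is November 15.
At the standard offset (UTC−03:00), 18:19 UTC − 3h = 15:19 Bryora Republic standard time.
The standard-time date in Bryora Republic, 15 April 2020, lies within the daylight-saving period (29 March – 15 November), so Bryora Republic is on daylight time, UTC−02:00.
18:19 UTC − 2h = 16:19 Bryora Republic.

16:19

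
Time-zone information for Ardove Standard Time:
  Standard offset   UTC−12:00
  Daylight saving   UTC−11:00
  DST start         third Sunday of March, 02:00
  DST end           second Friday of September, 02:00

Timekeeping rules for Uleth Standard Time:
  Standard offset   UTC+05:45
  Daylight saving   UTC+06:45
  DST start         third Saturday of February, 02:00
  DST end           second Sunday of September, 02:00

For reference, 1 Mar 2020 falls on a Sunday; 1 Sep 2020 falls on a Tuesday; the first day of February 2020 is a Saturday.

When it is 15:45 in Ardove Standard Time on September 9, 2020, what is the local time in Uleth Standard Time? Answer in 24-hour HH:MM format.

09:30

1 March 2020 is a Sunday, so the first Sunday is March 1 and the third is March 15.
1 September 2020 is a Tuesday, so the first Friday is September 4 and the second is September 11.
Daylight saving runs 15 March – 11 September; September 9, 2020 is inside that window, so Ardove Standard Time is at UTC−11:00.
15:45 Ardove Standard Time + 11h = 02:45 UTC (rolling into the next day, 10 September 2020).
1 February 2020 is a Saturday, so the first Saturday is February 1 and the third is February 15.
1 September 2020 is a Tuesday, so the first Sunday is September 6 and the second is September 13.
At the standard offset (UTC+05:45), 02:45 UTC + 5h45m = 08:30 Uleth Standard Time standard time.
The standard-time date in Uleth Standard Time, September 10, 2020, falls between 15 February and 13 September, so daylight saving is in effect and Uleth Standard Time is at UTC+06:45.
02:45 UTC + 6h45m = 09:30 Uleth Standard Time.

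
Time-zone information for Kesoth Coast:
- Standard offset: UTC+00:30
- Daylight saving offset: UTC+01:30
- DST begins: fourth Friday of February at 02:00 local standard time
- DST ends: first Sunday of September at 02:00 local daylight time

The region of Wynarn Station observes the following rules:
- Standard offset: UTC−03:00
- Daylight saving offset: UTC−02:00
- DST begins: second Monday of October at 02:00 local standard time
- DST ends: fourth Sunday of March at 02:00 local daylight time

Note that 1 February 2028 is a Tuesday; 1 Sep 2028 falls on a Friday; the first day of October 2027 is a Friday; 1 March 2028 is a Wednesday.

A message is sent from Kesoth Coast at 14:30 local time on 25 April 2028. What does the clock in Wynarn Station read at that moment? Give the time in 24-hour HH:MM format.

10:00

1 February 2028 is a Tuesday, so the first Friday is February 4 and the fourth is February 25.
1 September 2028 is a Friday, so the first Sunday is September 3.
Daylight saving runs 25 February – 3 September; 25 April 2028 is inside that window, so Kesoth Coast is at UTC+01:30.
14:30 Kesoth Coast − 1h30m = 13:00 UTC.
1 October 2027 is a Friday, so the first Monday is October 4 and the second is October 11.
1 March 2028 is a Wednesday, so the first Sunday is March 5 and the fourth is March 26.
At the standard offset (UTC−03:00), 13:00 UTC − 3h = 10:00 Wynarn Station standard time.
The standard-time date in Wynarn Station, 25 April 2028, does not fall between 11 October 2027 and 26 March 2028, so daylight saving is not in effect and Wynarn Station is at UTC−03:00.
13:00 UTC − 3h = 10:00 Wynarn Station.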